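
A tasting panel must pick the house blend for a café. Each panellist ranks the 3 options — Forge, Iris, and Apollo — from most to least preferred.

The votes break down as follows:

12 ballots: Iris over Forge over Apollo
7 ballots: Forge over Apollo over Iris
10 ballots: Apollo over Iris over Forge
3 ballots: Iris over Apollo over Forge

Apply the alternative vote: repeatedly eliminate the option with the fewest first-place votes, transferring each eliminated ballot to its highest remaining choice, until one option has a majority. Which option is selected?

Round 1: Iris 15, Apollo 10, Forge 7. Forge has the fewest and is eliminated.
Round 2: Apollo 17, Iris 15. Apollo has a majority.

Apollo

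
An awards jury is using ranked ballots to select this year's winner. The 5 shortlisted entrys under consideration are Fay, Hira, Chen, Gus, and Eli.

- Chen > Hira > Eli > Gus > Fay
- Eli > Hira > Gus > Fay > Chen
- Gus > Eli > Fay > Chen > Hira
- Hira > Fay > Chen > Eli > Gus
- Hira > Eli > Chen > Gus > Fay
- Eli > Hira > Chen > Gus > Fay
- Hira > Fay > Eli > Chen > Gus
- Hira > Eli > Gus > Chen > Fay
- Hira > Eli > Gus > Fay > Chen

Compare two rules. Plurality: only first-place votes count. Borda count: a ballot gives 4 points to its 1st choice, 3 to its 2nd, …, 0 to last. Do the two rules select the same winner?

Plurality first-place counts: Fay 0, Hira 5, Chen 1, Gus 1, Eli 2 → Hira.
Borda totals: Fay 10, Hira 29, Chen 13, Gus 13, Eli 25 → Hira.
The two rules agree on Hira.

Yes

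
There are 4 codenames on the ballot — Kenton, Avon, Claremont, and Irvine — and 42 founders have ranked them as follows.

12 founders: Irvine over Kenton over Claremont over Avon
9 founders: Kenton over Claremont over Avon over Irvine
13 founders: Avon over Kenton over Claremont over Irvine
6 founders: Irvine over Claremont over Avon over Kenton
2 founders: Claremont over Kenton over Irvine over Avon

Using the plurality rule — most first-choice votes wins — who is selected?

First-place vote totals:
  Kenton: 9
  Avon: 13
  Claremont: 2
  Irvine: 18
Irvine has the most first-place votes.

Irvine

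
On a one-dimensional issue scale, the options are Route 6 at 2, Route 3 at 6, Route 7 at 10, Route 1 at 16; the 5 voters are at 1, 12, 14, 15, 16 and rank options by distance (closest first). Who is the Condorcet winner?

With single-peaked preferences on a line, the Condorcet winner is the candidate closest to the median voter.
The median voter (position 14) is closest to Route 1 at 16.
Check: Route 1 vs Route 3 — voters closer to Route 1: 4 of 5.

Route 1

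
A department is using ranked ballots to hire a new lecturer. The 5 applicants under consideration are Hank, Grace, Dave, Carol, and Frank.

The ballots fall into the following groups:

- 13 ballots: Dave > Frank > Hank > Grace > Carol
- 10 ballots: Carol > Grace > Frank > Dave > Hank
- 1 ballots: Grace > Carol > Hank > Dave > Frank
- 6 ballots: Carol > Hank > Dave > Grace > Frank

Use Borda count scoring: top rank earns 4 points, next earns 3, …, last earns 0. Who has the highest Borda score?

Dave

Borda scores:
  Hank: 13·2 + 10·0 + 2 + 6·3 = 46
  Grace: 13·1 + 10·3 + 4 + 6·1 = 53
  Dave: 13·4 + 10·1 + 1 + 6·2 = 75
  Carol: 13·0 + 10·4 + 3 + 6·4 = 67
  Frank: 13·3 + 10·2 + 0 + 6·0 = 59
Dave has the highest total.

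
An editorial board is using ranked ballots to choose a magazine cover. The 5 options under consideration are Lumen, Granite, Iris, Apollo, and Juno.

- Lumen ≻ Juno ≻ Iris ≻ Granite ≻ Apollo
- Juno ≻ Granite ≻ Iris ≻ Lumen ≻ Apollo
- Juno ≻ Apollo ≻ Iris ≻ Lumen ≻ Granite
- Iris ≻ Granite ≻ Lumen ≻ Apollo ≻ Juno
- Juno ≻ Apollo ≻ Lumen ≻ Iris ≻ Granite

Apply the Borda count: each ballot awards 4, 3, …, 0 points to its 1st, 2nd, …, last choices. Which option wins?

Borda scores:
  Lumen: 4 + 1 + 1 + 2 + 2 = 10
  Granite: 1 + 3 + 0 + 3 + 0 = 7
  Iris: 2 + 2 + 2 + 4 + 1 = 11
  Apollo: 0 + 0 + 3 + 1 + 3 = 7
  Juno: 3 + 4 + 4 + 0 + 4 = 15
Juno has the highest total.

Juno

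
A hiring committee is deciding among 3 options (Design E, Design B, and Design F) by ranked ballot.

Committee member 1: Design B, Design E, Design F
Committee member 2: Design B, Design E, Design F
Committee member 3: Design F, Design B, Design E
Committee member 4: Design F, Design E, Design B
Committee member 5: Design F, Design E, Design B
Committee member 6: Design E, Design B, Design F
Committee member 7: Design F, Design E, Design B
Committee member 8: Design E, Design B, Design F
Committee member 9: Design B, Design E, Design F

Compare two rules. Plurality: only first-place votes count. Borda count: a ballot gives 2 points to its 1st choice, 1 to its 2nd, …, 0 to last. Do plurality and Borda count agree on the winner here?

No

Plurality first-place counts: Design E 2, Design B 3, Design F 4 → Design F.
Borda totals: Design E 10, Design B 9, Design F 8 → Design E.
The two rules disagree: plurality picks Design F, Borda picks Design E.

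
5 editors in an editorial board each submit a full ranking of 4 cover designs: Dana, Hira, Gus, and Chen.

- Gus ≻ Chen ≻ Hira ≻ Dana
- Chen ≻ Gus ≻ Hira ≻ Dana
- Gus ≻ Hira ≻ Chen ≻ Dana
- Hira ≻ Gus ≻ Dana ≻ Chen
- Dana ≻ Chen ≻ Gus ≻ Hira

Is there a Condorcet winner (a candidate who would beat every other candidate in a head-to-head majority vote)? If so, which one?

Head-to-head results (5 voters total):
Dana vs Hira: Hira wins 4–1.
Dana vs Gus: Gus wins 4–1.
Dana vs Chen: Chen wins 3–2.
Hira vs Gus: Gus wins 4–1.
Hira vs Chen: Chen wins 3–2.
Gus vs Chen: Gus wins 3–2.
Gus beats each rival — Dana (4–1), Hira (4–1), Chen (3–2) — so Gus is the Condorcet winner.

Gus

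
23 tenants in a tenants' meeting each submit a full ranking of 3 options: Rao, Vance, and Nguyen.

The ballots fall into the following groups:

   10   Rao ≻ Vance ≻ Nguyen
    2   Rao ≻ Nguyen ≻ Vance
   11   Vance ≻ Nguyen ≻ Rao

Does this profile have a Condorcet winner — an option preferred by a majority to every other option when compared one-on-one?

Head-to-head results (23 voters total):
Rao vs Vance: Rao wins 12–11.
Rao vs Nguyen: Rao wins 12–11.
Vance vs Nguyen: Vance wins 21–2.
Rao beats each rival — Vance (12–11), Nguyen (12–11) — so Rao is the Condorcet winner.

Yes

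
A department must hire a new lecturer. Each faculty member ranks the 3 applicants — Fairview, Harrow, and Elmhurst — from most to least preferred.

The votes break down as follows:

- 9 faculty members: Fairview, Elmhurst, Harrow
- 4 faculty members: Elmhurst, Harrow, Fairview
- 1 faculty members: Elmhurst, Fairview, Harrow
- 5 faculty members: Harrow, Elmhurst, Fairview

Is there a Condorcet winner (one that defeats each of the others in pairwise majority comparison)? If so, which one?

Head-to-head results (19 voters total):
Fairview vs Harrow: Fairview wins 10–9.
Fairview vs Elmhurst: Elmhurst wins 10–9.
Harrow vs Elmhurst: Elmhurst wins 14–5.
Elmhurst beats each rival — Fairview (10–9), Harrow (14–5) — so Elmhurst is the Condorcet winner.

Elmhurst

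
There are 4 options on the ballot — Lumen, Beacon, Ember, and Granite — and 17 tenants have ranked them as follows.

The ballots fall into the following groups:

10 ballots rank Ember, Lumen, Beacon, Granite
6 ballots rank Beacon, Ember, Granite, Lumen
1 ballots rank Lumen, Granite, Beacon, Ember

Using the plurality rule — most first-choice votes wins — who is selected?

Ember

First-place vote totals:
  Lumen: 1
  Beacon: 6
  Ember: 10
  Granite: 0
Ember has the most first-place votes.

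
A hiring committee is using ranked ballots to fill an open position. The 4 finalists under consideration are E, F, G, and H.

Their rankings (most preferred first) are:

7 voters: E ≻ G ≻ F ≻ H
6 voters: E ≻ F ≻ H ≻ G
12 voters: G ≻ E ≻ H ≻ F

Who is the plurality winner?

E

First-place vote totals:
  E: 13
  F: 0
  G: 12
  H: 0
E has the most first-place votes.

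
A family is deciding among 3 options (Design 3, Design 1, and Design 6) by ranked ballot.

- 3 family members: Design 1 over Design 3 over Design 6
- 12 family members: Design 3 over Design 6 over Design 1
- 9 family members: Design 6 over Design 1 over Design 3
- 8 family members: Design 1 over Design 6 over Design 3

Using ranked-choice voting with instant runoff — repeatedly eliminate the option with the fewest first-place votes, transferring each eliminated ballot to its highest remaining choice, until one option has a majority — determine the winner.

Design 1

Round 1: Design 3 12, Design 1 11, Design 6 9. Design 6 has the fewest and is eliminated.
Round 2: Design 1 20, Design 3 12. Design 1 has a majority.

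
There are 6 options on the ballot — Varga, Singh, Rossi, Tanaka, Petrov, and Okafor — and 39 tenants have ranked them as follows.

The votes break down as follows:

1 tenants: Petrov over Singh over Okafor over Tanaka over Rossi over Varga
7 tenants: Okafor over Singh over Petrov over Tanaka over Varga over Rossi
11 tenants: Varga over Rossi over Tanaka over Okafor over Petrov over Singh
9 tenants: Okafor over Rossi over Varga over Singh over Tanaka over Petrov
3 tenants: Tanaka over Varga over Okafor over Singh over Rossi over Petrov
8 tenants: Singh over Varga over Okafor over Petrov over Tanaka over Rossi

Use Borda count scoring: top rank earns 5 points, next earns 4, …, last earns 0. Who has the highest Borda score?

Borda scores:
  Varga: 0 + 7·1 + 11·5 + 9·3 + 3·4 + 8·4 = 133
  Singh: 4 + 7·4 + 11·0 + 9·2 + 3·2 + 8·5 = 96
  Rossi: 1 + 7·0 + 11·4 + 9·4 + 3·1 + 8·0 = 84
  Tanaka: 2 + 7·2 + 11·3 + 9·1 + 3·5 + 8·1 = 81
  Petrov: 5 + 7·3 + 11·1 + 9·0 + 3·0 + 8·2 = 53
  Okafor: 3 + 7·5 + 11·2 + 9·5 + 3·3 + 8·3 = 138
Okafor has the highest total.

Okafor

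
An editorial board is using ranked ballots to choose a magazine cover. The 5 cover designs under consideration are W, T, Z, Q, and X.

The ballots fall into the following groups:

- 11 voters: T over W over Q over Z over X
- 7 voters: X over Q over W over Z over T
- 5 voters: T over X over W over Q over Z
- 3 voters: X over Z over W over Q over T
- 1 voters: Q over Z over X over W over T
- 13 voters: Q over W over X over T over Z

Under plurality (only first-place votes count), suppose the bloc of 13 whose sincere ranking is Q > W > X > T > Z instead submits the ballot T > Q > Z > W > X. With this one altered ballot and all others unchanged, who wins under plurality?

T

First-place totals with the altered ballot: W 0, T 29, Z 0, Q 1, X 10.
The winner is unchanged: still T.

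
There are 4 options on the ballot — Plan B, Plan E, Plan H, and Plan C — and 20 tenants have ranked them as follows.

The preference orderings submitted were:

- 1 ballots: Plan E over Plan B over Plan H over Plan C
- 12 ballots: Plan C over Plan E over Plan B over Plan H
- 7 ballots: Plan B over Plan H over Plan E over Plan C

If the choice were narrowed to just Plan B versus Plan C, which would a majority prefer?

Ballots ranking Plan B above Plan C: 1+7 = 8.
Ballots ranking Plan C above Plan B: 12.
Plan C wins the head-to-head, 12–8.

Plan C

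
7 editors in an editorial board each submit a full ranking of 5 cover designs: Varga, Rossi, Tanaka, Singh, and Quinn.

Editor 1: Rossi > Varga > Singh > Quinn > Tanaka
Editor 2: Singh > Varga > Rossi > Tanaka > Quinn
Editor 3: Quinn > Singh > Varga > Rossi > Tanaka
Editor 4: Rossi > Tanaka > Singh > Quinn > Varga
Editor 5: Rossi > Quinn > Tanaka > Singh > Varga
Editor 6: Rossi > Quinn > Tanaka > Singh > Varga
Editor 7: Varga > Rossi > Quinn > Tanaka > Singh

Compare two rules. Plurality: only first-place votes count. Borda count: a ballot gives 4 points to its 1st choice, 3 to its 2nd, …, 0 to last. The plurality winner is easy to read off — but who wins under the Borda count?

Rossi

Plurality first-place counts: Varga 1, Rossi 4, Tanaka 0, Singh 1, Quinn 1 → Rossi.
Borda totals: Varga 12, Rossi 22, Tanaka 9, Singh 13, Quinn 14 → Rossi.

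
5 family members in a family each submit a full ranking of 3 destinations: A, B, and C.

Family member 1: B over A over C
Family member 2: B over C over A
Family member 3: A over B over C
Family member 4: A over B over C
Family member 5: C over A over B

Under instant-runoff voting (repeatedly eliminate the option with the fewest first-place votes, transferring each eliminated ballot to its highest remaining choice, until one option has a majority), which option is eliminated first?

C

Round 1: A 2, B 2, C 1. C has the fewest and is eliminated.
Round 2: A 3, B 2. A has a majority.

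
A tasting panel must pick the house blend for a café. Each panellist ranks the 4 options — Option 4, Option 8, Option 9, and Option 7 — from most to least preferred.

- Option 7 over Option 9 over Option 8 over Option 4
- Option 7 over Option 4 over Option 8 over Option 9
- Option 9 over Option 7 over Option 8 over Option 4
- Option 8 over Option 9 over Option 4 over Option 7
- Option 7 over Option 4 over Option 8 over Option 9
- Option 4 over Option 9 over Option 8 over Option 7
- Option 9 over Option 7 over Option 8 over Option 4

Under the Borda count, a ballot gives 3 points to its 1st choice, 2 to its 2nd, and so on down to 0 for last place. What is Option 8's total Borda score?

9

Borda scores:
  Option 4: 0 + 2 + 0 + 1 + 2 + 3 + 0 = 8
  Option 8: 1 + 1 + 1 + 3 + 1 + 1 + 1 = 9
  Option 9: 2 + 0 + 3 + 2 + 0 + 2 + 3 = 12
  Option 7: 3 + 3 + 2 + 0 + 3 + 0 + 2 = 13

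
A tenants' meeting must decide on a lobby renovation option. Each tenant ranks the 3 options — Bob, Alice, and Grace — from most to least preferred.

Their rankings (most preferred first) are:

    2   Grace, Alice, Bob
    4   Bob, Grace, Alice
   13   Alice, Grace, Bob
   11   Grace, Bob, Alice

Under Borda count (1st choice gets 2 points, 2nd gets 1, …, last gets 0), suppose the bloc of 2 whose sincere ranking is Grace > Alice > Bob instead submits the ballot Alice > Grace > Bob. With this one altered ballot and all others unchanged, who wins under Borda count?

Grace

Borda totals with the altered ballot: Bob 19, Alice 30, Grace 41.
The winner is unchanged: still Grace.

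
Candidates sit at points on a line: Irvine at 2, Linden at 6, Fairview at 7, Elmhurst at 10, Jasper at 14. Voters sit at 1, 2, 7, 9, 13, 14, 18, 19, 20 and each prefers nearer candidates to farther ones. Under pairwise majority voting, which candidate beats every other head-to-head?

With single-peaked preferences on a line, the Condorcet winner is the candidate closest to the median voter.
The median voter (position 13) is closest to Jasper at 14.
Check: Jasper vs Fairview — voters closer to Jasper: 5 of 9.

Jasper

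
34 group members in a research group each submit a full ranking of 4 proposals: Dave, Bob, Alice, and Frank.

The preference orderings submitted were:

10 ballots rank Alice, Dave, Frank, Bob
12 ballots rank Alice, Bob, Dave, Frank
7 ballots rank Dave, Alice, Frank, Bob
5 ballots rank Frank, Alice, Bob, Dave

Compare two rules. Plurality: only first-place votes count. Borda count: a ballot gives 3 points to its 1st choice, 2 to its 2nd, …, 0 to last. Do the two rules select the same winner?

Plurality first-place counts: Dave 7, Bob 0, Alice 22, Frank 5 → Alice.
Borda totals: Dave 53, Bob 29, Alice 90, Frank 32 → Alice.
The two rules agree on Alice.

Yes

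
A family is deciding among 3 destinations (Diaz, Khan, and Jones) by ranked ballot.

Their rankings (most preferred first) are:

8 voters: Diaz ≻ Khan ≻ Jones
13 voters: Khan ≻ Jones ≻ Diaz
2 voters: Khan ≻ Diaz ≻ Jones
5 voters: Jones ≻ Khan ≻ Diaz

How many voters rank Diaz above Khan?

8

Ballots ranking Diaz above Khan: 8.
Ballots ranking Khan above Diaz: 13+2+5 = 20.
So 8 of 28 voters prefer Diaz to Khan.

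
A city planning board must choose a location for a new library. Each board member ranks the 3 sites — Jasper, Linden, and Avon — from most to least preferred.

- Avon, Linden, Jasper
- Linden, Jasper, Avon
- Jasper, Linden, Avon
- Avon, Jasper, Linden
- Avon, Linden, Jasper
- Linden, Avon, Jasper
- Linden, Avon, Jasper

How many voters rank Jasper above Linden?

2

Ballots ranking Jasper above Linden: 2.
Ballots ranking Linden above Jasper: 5.
So 2 of 7 voters prefer Jasper to Linden.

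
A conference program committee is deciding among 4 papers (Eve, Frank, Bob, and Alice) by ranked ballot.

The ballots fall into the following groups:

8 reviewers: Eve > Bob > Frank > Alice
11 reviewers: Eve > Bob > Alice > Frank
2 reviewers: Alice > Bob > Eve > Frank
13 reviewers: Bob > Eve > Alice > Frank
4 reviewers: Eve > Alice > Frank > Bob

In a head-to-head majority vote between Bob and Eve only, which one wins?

Ballots ranking Bob above Eve: 2+13 = 15.
Ballots ranking Eve above Bob: 8+11+4 = 23.
Eve wins the head-to-head, 23–15.

Eve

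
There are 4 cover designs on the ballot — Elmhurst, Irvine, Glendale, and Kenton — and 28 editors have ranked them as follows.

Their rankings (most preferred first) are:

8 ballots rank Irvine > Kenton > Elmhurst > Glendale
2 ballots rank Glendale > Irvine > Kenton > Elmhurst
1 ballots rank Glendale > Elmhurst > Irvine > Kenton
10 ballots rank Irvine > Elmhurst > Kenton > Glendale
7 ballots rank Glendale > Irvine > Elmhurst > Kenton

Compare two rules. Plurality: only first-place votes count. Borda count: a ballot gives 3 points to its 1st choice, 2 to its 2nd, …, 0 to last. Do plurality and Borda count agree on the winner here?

Yes

Plurality first-place counts: Elmhurst 0, Irvine 18, Glendale 10, Kenton 0 → Irvine.
Borda totals: Elmhurst 37, Irvine 73, Glendale 30, Kenton 28 → Irvine.
The two rules agree on Irvine.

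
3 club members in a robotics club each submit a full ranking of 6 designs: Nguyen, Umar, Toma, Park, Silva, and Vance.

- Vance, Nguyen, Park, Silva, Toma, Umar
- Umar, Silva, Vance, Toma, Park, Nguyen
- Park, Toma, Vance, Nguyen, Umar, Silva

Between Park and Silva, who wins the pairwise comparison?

Ballots ranking Park above Silva: 2.
Ballots ranking Silva above Park: 1.
Park wins the head-to-head, 2–1.

Park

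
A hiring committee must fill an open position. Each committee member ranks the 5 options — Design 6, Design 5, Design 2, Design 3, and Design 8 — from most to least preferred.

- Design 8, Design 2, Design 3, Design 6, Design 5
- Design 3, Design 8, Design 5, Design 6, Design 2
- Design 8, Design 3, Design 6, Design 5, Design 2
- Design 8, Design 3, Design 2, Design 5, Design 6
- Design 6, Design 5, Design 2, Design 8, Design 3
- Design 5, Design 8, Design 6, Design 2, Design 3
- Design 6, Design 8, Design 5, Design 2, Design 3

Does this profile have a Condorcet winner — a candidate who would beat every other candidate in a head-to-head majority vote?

Head-to-head results (7 voters total):
Design 6 vs Design 5: Design 6 wins 4–3.
Design 6 vs Design 2: Design 6 wins 5–2.
Design 6 vs Design 3: Design 3 wins 4–3.
Design 6 vs Design 8: Design 8 wins 5–2.
Design 5 vs Design 2: Design 5 wins 5–2.
Design 5 vs Design 3: Design 3 wins 4–3.
Design 5 vs Design 8: Design 8 wins 5–2.
Design 2 vs Design 3: Design 2 wins 4–3.
Design 2 vs Design 8: Design 8 wins 6–1.
Design 3 vs Design 8: Design 8 wins 6–1.
Design 8 beats each rival — Design 6 (5–2), Design 5 (5–2), Design 2 (6–1), Design 3 (6–1) — so Design 8 is the Condorcet winner.

Yes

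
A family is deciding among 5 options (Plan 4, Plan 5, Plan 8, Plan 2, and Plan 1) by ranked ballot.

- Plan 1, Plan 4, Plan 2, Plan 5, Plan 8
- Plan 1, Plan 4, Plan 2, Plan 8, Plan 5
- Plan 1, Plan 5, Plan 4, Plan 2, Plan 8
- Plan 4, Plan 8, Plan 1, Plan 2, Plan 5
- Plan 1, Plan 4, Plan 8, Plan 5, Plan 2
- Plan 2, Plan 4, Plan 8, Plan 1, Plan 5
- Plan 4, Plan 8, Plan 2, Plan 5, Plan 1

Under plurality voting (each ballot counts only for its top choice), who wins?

First-place vote totals:
  Plan 4: 2
  Plan 5: 0
  Plan 8: 0
  Plan 2: 1
  Plan 1: 4
Plan 1 has the most first-place votes.

Plan 1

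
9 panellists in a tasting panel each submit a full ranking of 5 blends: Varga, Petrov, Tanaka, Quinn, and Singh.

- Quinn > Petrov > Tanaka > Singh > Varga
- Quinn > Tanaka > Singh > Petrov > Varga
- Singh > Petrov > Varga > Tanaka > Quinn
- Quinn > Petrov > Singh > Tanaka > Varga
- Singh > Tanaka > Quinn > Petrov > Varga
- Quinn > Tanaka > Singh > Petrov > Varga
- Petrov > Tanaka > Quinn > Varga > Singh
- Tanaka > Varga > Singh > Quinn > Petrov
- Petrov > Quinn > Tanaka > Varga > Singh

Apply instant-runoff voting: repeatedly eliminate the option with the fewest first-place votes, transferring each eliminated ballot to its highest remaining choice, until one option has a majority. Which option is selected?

Quinn

Round 1: Quinn 4, Petrov 2, Singh 2, Tanaka 1, Varga 0. Varga has the fewest and is eliminated.
Round 2: Quinn 4, Petrov 2, Singh 2, Tanaka 1. Tanaka has the fewest and is eliminated.
Round 3: Quinn 4, Singh 3, Petrov 2. Petrov has the fewest and is eliminated.
Round 4: Quinn 6, Singh 3. Quinn has a majority.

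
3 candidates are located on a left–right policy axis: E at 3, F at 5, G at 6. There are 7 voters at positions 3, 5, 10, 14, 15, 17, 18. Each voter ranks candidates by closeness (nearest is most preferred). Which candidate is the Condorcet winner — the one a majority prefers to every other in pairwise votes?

With single-peaked preferences on a line, the Condorcet winner is the candidate closest to the median voter.
The median voter (position 14) is closest to G at 6.
Check: G vs E — voters closer to G: 6 of 7.

G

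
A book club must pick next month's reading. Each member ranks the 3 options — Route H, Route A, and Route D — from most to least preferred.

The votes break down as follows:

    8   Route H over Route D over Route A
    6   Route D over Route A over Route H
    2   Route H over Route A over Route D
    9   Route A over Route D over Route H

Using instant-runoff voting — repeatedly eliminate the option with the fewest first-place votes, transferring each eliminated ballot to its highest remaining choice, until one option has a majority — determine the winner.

Round 1: Route H 10, Route A 9, Route D 6. Route D has the fewest and is eliminated.
Round 2: Route A 15, Route H 10. Route A has a majority.

Route A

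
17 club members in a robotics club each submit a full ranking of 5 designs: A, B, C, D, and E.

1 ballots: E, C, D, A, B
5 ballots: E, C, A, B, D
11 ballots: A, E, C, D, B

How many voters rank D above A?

Ballots ranking D above A: 1.
Ballots ranking A above D: 5+11 = 16.
So 1 of 17 voters prefer D to A.

1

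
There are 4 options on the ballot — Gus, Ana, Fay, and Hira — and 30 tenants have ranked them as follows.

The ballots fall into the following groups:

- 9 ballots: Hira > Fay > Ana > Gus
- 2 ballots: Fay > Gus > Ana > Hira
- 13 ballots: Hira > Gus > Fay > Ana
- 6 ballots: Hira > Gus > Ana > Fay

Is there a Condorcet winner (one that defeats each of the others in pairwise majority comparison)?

Yes

Head-to-head results (30 voters total):
Gus vs Ana: Gus wins 21–9.
Gus vs Fay: Gus wins 19–11.
Gus vs Hira: Hira wins 28–2.
Ana vs Fay: Fay wins 24–6.
Ana vs Hira: Hira wins 28–2.
Fay vs Hira: Hira wins 28–2.
Hira beats each rival — Gus (28–2), Ana (28–2), Fay (28–2) — so Hira is the Condorcet winner.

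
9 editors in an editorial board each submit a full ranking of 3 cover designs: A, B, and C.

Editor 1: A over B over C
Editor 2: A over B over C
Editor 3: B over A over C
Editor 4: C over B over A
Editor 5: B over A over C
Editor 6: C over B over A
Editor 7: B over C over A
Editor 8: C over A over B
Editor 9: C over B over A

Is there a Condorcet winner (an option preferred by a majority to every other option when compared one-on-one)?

Yes

Head-to-head results (9 voters total):
A vs B: B wins 6–3.
A vs C: C wins 5–4.
B vs C: B wins 5–4.
B beats each rival — A (6–3), C (5–4) — so B is the Condorcet winner.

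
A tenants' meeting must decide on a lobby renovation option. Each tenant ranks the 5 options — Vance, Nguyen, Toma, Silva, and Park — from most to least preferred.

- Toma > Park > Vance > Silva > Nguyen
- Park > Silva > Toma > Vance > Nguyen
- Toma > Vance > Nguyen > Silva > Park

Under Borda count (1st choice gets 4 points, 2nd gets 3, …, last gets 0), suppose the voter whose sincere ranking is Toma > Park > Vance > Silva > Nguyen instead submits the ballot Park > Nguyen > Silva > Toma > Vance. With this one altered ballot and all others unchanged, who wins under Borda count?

Park

Borda totals with the altered ballot: Vance 4, Nguyen 5, Toma 7, Silva 6, Park 8.
The switch changes the winner from Toma to Park.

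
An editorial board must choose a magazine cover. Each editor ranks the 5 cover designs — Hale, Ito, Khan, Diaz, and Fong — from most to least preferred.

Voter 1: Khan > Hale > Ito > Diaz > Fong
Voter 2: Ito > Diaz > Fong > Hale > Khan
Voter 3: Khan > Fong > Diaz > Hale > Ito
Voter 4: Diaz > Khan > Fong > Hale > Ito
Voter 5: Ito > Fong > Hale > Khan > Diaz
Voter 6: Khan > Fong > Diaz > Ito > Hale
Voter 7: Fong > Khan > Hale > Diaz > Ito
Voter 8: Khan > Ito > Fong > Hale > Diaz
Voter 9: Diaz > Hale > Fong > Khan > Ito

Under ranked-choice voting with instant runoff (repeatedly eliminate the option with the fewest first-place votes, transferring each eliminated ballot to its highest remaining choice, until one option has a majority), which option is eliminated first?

Round 1: Khan 4, Ito 2, Diaz 2, Fong 1, Hale 0. Hale has the fewest and is eliminated.
Round 2: Khan 4, Ito 2, Diaz 2, Fong 1. Fong has the fewest and is eliminated.
Round 3: Khan 5, Ito 2, Diaz 2. Khan has a majority.

Hale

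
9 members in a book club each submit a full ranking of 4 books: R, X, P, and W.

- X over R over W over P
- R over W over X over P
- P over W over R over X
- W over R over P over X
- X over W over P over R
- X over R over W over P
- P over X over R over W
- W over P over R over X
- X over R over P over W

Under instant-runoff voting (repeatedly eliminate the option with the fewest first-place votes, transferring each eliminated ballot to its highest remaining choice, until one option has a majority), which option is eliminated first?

Round 1: X 4, P 2, W 2, R 1. R has the fewest and is eliminated.
Round 2: X 4, W 3, P 2. P has the fewest and is eliminated.
Round 3: X 5, W 4. X has a majority.

R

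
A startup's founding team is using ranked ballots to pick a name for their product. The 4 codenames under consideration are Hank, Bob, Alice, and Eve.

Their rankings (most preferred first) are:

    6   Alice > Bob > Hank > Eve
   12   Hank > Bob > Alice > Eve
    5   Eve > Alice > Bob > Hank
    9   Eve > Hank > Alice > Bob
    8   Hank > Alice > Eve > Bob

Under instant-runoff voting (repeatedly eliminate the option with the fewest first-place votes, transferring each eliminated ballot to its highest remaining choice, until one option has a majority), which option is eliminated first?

Bob

Round 1: Hank 20, Eve 14, Alice 6, Bob 0. Bob has the fewest and is eliminated.
Round 2: Hank 20, Eve 14, Alice 6. Alice has the fewest and is eliminated.
Round 3: Hank 26, Eve 14. Hank has a majority.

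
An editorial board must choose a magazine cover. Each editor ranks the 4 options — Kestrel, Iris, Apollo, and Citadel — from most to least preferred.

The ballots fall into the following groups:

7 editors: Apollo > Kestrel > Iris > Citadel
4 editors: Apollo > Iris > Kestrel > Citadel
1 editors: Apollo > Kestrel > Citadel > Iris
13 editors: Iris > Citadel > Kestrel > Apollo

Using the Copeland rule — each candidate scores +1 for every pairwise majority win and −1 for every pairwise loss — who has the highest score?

Pairwise results:
  Kestrel vs Iris: Iris wins 17–8.
  Kestrel vs Apollo: Kestrel wins 13–12.
  Kestrel vs Citadel: Citadel wins 13–12.
  Iris vs Apollo: Iris wins 13–12.
  Iris vs Citadel: Iris wins 24–1.
  Apollo vs Citadel: Citadel wins 13–12.
Copeland scores (wins − losses):
  Kestrel: 1 − 2 = -1
  Iris: 3 − 0 = 3
  Apollo: 0 − 3 = -3
  Citadel: 2 − 1 = 1
Iris has the best Copeland score.

Iris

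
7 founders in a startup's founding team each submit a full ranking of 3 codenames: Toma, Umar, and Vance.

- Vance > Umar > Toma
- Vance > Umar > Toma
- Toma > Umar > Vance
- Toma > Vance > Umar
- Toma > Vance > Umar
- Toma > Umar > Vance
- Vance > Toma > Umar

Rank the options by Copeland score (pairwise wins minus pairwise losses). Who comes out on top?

Toma

Pairwise results:
  Toma vs Umar: Toma wins 5–2.
  Toma vs Vance: Toma wins 4–3.
  Umar vs Vance: Vance wins 5–2.
Copeland scores (wins − losses):
  Toma: 2 − 0 = 2
  Umar: 0 − 2 = -2
  Vance: 1 − 1 = 0
Toma has the best Copeland score.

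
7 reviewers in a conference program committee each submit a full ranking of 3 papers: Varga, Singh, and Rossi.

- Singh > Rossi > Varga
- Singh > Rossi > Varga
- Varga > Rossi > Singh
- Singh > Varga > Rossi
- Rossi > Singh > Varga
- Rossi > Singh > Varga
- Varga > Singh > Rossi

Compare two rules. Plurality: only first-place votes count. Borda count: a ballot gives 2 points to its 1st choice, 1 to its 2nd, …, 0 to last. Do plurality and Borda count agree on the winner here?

Plurality first-place counts: Varga 2, Singh 3, Rossi 2 → Singh.
Borda totals: Varga 5, Singh 9, Rossi 7 → Singh.
The two rules agree on Singh.

Yes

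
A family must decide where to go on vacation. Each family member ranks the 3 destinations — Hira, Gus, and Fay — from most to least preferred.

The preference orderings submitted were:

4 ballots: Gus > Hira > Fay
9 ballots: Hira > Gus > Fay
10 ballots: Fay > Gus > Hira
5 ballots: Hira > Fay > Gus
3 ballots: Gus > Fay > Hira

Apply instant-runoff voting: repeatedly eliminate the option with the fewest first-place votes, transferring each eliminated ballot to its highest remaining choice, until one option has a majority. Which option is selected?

Hira

Round 1: Hira 14, Fay 10, Gus 7. Gus has the fewest and is eliminated.
Round 2: Hira 18, Fay 13. Hira has a majority.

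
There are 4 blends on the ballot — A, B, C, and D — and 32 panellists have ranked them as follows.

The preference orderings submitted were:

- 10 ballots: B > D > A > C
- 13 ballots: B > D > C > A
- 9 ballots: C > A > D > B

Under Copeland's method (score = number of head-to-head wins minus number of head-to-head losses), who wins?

B

Pairwise results:
  A vs B: B wins 23–9.
  A vs C: C wins 22–10.
  A vs D: D wins 23–9.
  B vs C: B wins 23–9.
  B vs D: B wins 23–9.
  C vs D: D wins 23–9.
Copeland scores (wins − losses):
  A: 0 − 3 = -3
  B: 3 − 0 = 3
  C: 1 − 2 = -1
  D: 2 − 1 = 1
B has the best Copeland score.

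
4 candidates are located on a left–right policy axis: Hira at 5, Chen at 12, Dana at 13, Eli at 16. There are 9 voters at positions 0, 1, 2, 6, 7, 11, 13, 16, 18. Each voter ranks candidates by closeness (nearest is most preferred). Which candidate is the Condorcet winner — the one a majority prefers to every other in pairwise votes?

With single-peaked preferences on a line, the Condorcet winner is the candidate closest to the median voter.
The median voter (position 7) is closest to Hira at 5.
Check: Hira vs Chen — voters closer to Hira: 5 of 9.

Hira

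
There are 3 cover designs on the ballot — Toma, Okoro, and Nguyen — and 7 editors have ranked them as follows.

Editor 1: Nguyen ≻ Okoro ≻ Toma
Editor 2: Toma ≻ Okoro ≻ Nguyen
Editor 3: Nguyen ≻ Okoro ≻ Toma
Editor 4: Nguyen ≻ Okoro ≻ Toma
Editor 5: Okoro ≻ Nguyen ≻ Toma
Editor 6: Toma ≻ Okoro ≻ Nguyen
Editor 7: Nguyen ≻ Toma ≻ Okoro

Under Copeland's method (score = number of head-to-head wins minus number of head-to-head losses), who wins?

Pairwise results:
  Toma vs Okoro: Okoro wins 4–3.
  Toma vs Nguyen: Nguyen wins 5–2.
  Okoro vs Nguyen: Nguyen wins 4–3.
Copeland scores (wins − losses):
  Toma: 0 − 2 = -2
  Okoro: 1 − 1 = 0
  Nguyen: 2 − 0 = 2
Nguyen has the best Copeland score.

Nguyen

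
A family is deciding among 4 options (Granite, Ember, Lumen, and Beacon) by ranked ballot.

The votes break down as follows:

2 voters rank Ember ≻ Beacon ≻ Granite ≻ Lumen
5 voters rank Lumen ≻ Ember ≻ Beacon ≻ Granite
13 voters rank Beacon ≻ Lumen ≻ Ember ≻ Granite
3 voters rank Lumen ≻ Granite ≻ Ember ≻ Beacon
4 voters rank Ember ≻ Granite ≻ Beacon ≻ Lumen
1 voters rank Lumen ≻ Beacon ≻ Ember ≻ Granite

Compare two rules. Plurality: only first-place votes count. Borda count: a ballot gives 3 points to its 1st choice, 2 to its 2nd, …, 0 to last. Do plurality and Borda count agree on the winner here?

Plurality first-place counts: Granite 0, Ember 6, Lumen 9, Beacon 13 → Beacon.
Borda totals: Granite 16, Ember 45, Lumen 53, Beacon 54 → Beacon.
The two rules agree on Beacon.

Yes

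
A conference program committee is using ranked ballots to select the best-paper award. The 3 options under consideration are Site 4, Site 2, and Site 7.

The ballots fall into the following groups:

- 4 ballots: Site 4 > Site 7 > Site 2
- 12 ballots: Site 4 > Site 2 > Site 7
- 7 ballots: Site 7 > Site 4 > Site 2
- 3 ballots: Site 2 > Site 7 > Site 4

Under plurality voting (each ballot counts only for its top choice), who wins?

Site 4

First-place vote totals:
  Site 4: 16
  Site 2: 3
  Site 7: 7
Site 4 has the most first-place votes.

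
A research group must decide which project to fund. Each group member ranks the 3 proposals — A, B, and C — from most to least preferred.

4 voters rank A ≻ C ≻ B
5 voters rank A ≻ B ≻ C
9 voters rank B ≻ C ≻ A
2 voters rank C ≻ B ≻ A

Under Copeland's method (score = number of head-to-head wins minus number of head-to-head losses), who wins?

B

Pairwise results:
  A vs B: B wins 11–9.
  A vs C: C wins 11–9.
  B vs C: B wins 14–6.
Copeland scores (wins − losses):
  A: 0 − 2 = -2
  B: 2 − 0 = 2
  C: 1 − 1 = 0
B has the best Copeland score.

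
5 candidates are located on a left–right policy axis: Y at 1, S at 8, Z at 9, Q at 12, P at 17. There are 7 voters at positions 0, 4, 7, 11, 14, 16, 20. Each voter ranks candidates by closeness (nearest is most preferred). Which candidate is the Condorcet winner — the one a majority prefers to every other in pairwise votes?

Q

With single-peaked preferences on a line, the Condorcet winner is the candidate closest to the median voter.
The median voter (position 11) is closest to Q at 12.
Check: Q vs S — voters closer to Q: 4 of 7.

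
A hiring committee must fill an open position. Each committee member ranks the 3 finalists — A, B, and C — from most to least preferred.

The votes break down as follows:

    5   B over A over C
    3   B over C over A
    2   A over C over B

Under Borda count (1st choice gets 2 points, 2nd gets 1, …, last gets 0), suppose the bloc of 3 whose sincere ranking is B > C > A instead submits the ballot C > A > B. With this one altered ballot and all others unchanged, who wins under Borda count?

Borda totals with the altered ballot: A 12, B 10, C 8.
The switch changes the winner from B to A.

A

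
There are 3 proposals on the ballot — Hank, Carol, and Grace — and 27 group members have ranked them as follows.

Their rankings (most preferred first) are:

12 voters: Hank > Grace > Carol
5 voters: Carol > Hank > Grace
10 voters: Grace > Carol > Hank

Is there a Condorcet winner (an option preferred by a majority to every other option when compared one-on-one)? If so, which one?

No Condorcet winner

Head-to-head results (27 voters total):
Hank vs Carol: Carol wins 15–12.
Hank vs Grace: Hank wins 17–10.
Carol vs Grace: Grace wins 22–5.
No candidate beats all others: Hank beats Grace beats Carol beats Hank, a majority cycle.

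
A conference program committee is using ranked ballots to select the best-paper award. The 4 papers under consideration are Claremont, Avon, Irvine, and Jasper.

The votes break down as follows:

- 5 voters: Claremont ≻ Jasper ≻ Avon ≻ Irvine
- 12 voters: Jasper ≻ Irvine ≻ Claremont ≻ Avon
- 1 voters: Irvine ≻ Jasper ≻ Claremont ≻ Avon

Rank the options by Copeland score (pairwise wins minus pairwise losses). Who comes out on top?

Jasper

Pairwise results:
  Claremont vs Avon: Claremont wins 18–0.
  Claremont vs Irvine: Irvine wins 13–5.
  Claremont vs Jasper: Jasper wins 13–5.
  Avon vs Irvine: Irvine wins 13–5.
  Avon vs Jasper: Jasper wins 18–0.
  Irvine vs Jasper: Jasper wins 17–1.
Copeland scores (wins − losses):
  Claremont: 1 − 2 = -1
  Avon: 0 − 3 = -3
  Irvine: 2 − 1 = 1
  Jasper: 3 − 0 = 3
Jasper has the best Copeland score.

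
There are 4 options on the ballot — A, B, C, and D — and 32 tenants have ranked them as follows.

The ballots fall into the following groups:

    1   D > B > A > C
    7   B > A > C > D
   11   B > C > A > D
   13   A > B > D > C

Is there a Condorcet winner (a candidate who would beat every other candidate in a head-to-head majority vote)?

Head-to-head results (32 voters total):
A vs B: B wins 19–13.
A vs C: A wins 21–11.
A vs D: A wins 31–1.
B vs C: B wins 32–0.
B vs D: B wins 31–1.
C vs D: C wins 18–14.
B beats each rival — A (19–13), C (32–0), D (31–1) — so B is the Condorcet winner.

Yes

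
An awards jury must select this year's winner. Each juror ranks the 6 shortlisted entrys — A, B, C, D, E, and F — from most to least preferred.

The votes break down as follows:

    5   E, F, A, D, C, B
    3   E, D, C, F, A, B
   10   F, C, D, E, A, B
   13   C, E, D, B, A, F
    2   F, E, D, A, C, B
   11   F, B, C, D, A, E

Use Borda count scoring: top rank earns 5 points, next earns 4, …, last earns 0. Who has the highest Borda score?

Borda scores:
  A: 5·3 + 3·1 + 10·1 + 13·1 + 2·2 + 11·1 = 56
  B: 5·0 + 3·0 + 10·0 + 13·2 + 2·0 + 11·4 = 70
  C: 5·1 + 3·3 + 10·4 + 13·5 + 2·1 + 11·3 = 154
  D: 5·2 + 3·4 + 10·3 + 13·3 + 2·3 + 11·2 = 119
  E: 5·5 + 3·5 + 10·2 + 13·4 + 2·4 + 11·0 = 120
  F: 5·4 + 3·2 + 10·5 + 13·0 + 2·5 + 11·5 = 141
C has the highest total.

C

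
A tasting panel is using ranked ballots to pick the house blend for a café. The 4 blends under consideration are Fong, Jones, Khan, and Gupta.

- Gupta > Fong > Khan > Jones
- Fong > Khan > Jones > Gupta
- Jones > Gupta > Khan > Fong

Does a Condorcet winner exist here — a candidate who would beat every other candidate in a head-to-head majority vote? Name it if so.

No Condorcet winner

Head-to-head results (3 voters total):
Fong vs Jones: Fong wins 2–1.
Fong vs Khan: Fong wins 2–1.
Fong vs Gupta: Gupta wins 2–1.
Jones vs Khan: Khan wins 2–1.
Jones vs Gupta: Jones wins 2–1.
Khan vs Gupta: Gupta wins 2–1.
No candidate beats all others: Fong beats Jones beats Gupta beats Fong, a majority cycle.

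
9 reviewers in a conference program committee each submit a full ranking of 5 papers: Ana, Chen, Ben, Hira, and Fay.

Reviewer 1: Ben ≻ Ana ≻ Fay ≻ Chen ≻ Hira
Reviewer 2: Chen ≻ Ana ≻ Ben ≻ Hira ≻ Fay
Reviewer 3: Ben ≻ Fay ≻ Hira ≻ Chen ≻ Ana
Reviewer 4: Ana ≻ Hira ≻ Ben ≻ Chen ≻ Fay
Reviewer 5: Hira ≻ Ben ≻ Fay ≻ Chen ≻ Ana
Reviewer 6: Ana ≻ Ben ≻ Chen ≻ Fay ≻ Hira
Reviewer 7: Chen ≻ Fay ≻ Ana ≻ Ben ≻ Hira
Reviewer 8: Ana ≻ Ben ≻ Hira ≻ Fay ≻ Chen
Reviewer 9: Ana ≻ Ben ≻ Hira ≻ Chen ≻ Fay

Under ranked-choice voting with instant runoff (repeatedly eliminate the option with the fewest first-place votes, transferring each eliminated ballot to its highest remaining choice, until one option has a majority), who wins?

Round 1: Ana 4, Chen 2, Ben 2, Hira 1, Fay 0. Fay has the fewest and is eliminated.
Round 2: Ana 4, Chen 2, Ben 2, Hira 1. Hira has the fewest and is eliminated.
Round 3: Ana 4, Ben 3, Chen 2. Chen has the fewest and is eliminated.
Round 4: Ana 6, Ben 3. Ana has a majority.

Ana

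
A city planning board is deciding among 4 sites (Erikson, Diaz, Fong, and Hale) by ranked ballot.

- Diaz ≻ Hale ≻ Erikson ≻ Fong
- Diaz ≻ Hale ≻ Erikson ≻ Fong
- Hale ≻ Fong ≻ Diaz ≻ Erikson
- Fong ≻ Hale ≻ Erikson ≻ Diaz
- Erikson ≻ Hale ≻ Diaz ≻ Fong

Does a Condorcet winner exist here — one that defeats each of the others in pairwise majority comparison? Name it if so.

Head-to-head results (5 voters total):
Erikson vs Diaz: Diaz wins 3–2.
Erikson vs Fong: Erikson wins 3–2.
Erikson vs Hale: Hale wins 4–1.
Diaz vs Fong: Diaz wins 3–2.
Diaz vs Hale: Hale wins 3–2.
Fong vs Hale: Hale wins 4–1.
Hale beats each rival — Erikson (4–1), Diaz (3–2), Fong (4–1) — so Hale is the Condorcet winner.

Hale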